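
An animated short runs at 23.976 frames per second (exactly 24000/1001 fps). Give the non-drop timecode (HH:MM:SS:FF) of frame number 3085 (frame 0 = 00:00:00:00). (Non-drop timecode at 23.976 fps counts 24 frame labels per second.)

3085 ÷ 24 = 128 full seconds, remainder 13 frames.
128 s = 0 h 2 min 8 s.
Timecode: 00:02:08:13.

00:02:08:13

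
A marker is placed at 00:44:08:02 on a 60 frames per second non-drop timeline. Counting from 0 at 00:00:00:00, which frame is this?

158882

Total seconds to the label: (0 × 3600 + 44 × 60 + 8) = 2648.
Frame index = 2648 × 60 + 2 = 158882.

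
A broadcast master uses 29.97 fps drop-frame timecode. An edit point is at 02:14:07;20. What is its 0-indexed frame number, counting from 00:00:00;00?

As if non-drop at 30 labels/s: (2 × 3600 + 14 × 60 + 7) × 30 + 20 = 241430.
Minute boundaries passed: 134; those not divisible by 10: 134 − 13 = 121; dropped labels = 2 × 121 = 242.
Actual frame index = 241430 − 242 = 241188.

241188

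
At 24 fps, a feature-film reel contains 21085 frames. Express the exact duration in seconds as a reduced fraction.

21085/24 seconds

Running time = 21085 ÷ (24) = 21085 × 1/24 = 21085/24 s.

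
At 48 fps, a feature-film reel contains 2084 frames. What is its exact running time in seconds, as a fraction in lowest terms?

Running time = 2084 ÷ (48) = 2084 × 1/48 = 521/12 s.

521/12 seconds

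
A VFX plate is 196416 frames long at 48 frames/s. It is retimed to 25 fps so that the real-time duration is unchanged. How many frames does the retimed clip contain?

Target frames = source frames × (target rate / source rate) = 196416 × (25)/(48) = 196416 × 25/48 = 102300.

102300 frames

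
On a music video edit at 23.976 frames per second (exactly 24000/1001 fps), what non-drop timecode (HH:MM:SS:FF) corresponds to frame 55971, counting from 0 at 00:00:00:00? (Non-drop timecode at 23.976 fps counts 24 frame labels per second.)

00:38:52:03

55971 ÷ 24 = 2332 full seconds, remainder 3 frames.
2332 s = 0 h 38 min 52 s.
Timecode: 00:38:52:03.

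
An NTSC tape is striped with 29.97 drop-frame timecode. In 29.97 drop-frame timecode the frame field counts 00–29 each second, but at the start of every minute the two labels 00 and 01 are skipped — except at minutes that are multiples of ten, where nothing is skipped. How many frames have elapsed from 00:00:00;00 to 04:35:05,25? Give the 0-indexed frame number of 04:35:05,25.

As if non-drop at 30 labels/s: (4 × 3600 + 35 × 60 + 5) × 30 + 25 = 495175.
Minute boundaries passed: 275; those not divisible by 10: 275 − 27 = 248; dropped labels = 2 × 248 = 496.
Actual frame index = 495175 − 496 = 494679.

494679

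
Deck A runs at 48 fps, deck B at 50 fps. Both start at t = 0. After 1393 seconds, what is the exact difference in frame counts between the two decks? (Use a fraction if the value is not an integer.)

2786 frames

A emits 48 × 1393 = 66864 frames; B emits 50 × 1393 = 69650.
Difference = 2786 frames; B is ahead of A.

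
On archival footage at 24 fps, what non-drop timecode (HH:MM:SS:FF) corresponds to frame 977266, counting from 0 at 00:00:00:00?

11:18:39:10

977266 ÷ 24 = 40719 full seconds, remainder 10 frames.
40719 s = 11 h 18 min 39 s.
Timecode: 11:18:39:10.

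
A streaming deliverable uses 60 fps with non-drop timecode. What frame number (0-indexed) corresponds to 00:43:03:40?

155020

Total seconds to the label: (0 × 3600 + 43 × 60 + 3) = 2583.
Frame index = 2583 × 60 + 40 = 155020.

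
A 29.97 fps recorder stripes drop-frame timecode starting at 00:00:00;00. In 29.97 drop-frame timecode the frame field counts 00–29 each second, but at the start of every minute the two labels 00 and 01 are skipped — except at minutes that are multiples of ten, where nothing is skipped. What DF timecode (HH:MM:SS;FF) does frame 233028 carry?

Each 10-minute DF block holds 10 × 60 × 30 − 9 × 2 = 17982 frames. 233028 ÷ 17982 → 12 full blocks, remainder 17244.
Within the partial block the first minute is 1800 frames and each further minute 1798, so 9 further minute boundaries passed. Total skipped labels = 18 × 12 + 2 × 9 = 234.
Non-drop label index = 233028 + 234 = 233262; at 30 labels/s that is 02:09:35:12, i.e. DF 02:09:35;12.

02:09:35;12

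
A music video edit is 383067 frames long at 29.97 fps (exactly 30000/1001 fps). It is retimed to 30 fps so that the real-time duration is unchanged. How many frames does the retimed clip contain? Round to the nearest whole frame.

Frames at target rate = 383067 × (30) / (30000/1001) = 383450067/1000 ≈ 383450.067.
Nearest whole frame: 383450.

383450 frames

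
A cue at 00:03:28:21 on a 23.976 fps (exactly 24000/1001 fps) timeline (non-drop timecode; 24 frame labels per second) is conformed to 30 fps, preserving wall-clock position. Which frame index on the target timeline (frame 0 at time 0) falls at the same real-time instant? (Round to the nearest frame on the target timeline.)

Source frame index: (0×3600 + 3×60 + 28) × 24 + 21 = 5013.
Real time: 5013 / (24000/1001) = 1672671/8000 s.
Target frame: (1672671/8000) × (30) = 5018013/800 ≈ 6272.516 → 6273.

frame 6273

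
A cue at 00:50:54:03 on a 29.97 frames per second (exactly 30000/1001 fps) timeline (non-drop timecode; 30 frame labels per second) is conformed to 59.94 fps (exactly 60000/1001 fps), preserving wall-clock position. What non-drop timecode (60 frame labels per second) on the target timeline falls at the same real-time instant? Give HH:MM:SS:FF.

Source frame index: (0×3600 + 50×60 + 54) × 30 + 3 = 91623.
Real time: 91623 / (30000/1001) = 30571541/10000 s.
Target frame: (30571541/10000) × (60000/1001) = 183246.
At 60 labels/s: frame 183246 → 00:50:54:06.

00:50:54:06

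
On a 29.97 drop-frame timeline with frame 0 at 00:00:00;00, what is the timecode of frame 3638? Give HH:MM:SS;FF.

00:02:01;12

Each 10-minute DF block holds 10 × 60 × 30 − 9 × 2 = 17982 frames. 3638 ÷ 17982 → 0 full blocks, remainder 3638.
Within the partial block the first minute is 1800 frames and each further minute 1798, so 2 further minute boundaries passed. Total skipped labels = 18 × 0 + 2 × 2 = 4.
Non-drop label index = 3638 + 4 = 3642; at 30 labels/s that is 00:02:01:12, i.e. DF 00:02:01;12.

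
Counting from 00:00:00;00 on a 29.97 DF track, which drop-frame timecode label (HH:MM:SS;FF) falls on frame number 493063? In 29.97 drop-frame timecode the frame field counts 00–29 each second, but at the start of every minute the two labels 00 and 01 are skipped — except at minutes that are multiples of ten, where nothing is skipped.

04:34:11;27

Ten DF minutes hold 17982 frames, so frame 493063 lies in block 27 (frames 485514–503495) with 7549 frames into that block.
The block's first minute is 1800 frames and the rest 1798 each; 7549 frames reaches minute 4, so 27 × 18 + 4 × 2 = 494 labels have been skipped so far.
Adding those back, label number 493063 + 494 = 493557 at 30 labels/s is 16451 s + 27 f = 4 h 34 min 11 s frame 27, i.e. 04:34:11;27.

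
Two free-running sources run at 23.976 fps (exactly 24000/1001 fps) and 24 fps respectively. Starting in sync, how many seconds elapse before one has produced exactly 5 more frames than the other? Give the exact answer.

5005/24 seconds

The gap grows by |24 − 24000/1001| = 24/1001 frames per second.
Time for a 5-frame gap: 5 ÷ (24/1001) = 5005/24 s.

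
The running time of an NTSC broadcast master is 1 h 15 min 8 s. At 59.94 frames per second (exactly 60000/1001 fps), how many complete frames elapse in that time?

1 h 15 min 8 s = 4508 s.
Frames = 4508 × 60000/1001 = 38640000/143 ≈ 270209.7902.
Complete frames: 270209.

270209 frames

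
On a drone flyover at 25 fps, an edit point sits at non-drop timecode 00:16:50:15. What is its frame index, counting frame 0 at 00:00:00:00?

Total seconds to the label: (0 × 3600 + 16 × 60 + 50) = 1010.
Frame index = 1010 × 25 + 15 = 25265.

frame 25265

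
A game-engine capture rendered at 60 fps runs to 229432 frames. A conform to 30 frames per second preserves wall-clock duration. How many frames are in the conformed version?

Target frames = source frames × (target rate / source rate) = 229432 × (30)/(60) = 229432 × 1/2 = 114716.

114716 frames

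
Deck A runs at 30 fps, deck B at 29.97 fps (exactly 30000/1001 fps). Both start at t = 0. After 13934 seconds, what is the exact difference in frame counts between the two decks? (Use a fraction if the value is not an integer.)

A emits 30 × 13934 = 418020 frames; B emits 30000/1001 × 13934 = 418020000/1001.
Difference = 418020/1001 frames (≈ 417.6024); B is behind A.

418020/1001 frames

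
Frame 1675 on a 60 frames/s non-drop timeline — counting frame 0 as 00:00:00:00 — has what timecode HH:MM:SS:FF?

1675 ÷ 60 = 27 full seconds, remainder 55 frames.
27 s = 0 h 0 min 27 s.
Timecode: 00:00:27:55.

00:00:27:55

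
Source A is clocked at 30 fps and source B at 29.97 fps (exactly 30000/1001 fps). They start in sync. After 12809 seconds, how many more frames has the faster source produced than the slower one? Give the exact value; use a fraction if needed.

A emits 30 × 12809 = 384270 frames; B emits 30000/1001 × 12809 = 384270000/1001.
Difference = 384270/1001 frames (≈ 383.8861); B is behind A.

384270/1001 frames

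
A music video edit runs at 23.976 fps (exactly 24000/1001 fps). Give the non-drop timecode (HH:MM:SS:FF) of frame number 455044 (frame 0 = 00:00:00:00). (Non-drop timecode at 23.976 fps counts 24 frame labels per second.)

05:16:00:04

455044 ÷ 24 = 18960 full seconds, remainder 4 frames.
18960 s = 5 h 16 min 0 s.
Timecode: 05:16:00:04.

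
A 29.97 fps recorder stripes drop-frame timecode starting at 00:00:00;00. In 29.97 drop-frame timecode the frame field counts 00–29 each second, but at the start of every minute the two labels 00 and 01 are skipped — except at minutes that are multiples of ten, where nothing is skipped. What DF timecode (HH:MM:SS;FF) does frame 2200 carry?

Ten DF minutes hold 17982 frames, so frame 2200 lies in block 0 (frames 0–17981) with 2200 frames into that block.
The block's first minute is 1800 frames and the rest 1798 each; 2200 frames reaches minute 1, so 0 × 18 + 1 × 2 = 2 labels have been skipped so far.
Adding those back, label number 2200 + 2 = 2202 at 30 labels/s is 73 s + 12 f = 0 h 1 min 13 s frame 12, i.e. 00:01:13;12.

00:01:13;12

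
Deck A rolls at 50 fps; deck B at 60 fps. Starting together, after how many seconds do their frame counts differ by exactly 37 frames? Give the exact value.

3.7 seconds

The gap grows by |60 − 50| = 10 frames per second.
Time for a 37-frame gap: 37 ÷ (10) = 3.7 s.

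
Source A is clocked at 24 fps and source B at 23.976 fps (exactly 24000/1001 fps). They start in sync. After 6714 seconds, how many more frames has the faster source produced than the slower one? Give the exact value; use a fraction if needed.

A emits 24 × 6714 = 161136 frames; B emits 24000/1001 × 6714 = 161136000/1001.
Difference = 161136/1001 frames (≈ 160.9750); B is behind A.

161136/1001 frames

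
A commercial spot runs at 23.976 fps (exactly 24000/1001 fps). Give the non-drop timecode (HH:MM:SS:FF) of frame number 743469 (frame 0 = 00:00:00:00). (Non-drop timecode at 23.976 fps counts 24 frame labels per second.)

743469 ÷ 24 = 30977 full seconds, remainder 21 frames.
30977 s = 8 h 36 min 17 s.
Timecode: 08:36:17:21.

08:36:17:21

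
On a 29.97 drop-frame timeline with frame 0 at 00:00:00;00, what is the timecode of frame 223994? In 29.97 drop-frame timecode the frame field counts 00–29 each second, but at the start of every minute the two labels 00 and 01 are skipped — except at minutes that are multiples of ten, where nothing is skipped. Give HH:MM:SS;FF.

Ten DF minutes hold 17982 frames, so frame 223994 lies in block 12 (frames 215784–233765) with 8210 frames into that block.
The block's first minute is 1800 frames and the rest 1798 each; 8210 frames reaches minute 4, so 12 × 18 + 4 × 2 = 224 labels have been skipped so far.
Adding those back, label number 223994 + 224 = 224218 at 30 labels/s is 7473 s + 28 f = 2 h 4 min 33 s frame 28, i.e. 02:04:33;28.

02:04:33;28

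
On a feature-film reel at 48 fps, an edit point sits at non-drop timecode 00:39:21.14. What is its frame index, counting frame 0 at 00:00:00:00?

113342

Total seconds to the label: (0 × 3600 + 39 × 60 + 21) = 2361.
Frame index = 2361 × 48 + 14 = 113342.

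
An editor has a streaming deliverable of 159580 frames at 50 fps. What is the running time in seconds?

Running time = 159580 / (50) = 3191.6 s.

3191.6 seconds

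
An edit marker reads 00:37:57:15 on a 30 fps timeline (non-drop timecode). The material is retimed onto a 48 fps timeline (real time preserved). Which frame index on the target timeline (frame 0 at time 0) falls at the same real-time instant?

Source frame index: (0×3600 + 37×60 + 57) × 30 + 15 = 68325.
Real time: 68325 / (30) = 4555/2 s.
Target frame: (4555/2) × (48) = 109320.

frame 109320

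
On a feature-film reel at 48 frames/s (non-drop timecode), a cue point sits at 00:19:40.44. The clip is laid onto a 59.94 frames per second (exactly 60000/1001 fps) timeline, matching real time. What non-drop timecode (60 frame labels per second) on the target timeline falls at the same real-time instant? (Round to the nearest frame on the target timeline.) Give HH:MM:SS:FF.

Source frame index: (0×3600 + 19×60 + 40) × 48 + 44 = 56684.
Real time: 56684 / (48) = 14171/12 s.
Target frame: (14171/12) × (60000/1001) = 70855000/1001 ≈ 70784.216 → 70784.
At 60 labels/s: frame 70784 → 00:19:39:44.

00:19:39:44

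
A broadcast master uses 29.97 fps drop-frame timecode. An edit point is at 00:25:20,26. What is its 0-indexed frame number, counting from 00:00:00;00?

45580

Complete 10-minute blocks: 2, each 17982 frames → 35964.
Remaining 5 whole minutes in the current block: 1800 + 4 × 1798 = 8992 frames.
Within the current minute: 20 × 30 + 26 − 2 = 624 (labels ;00/;01 skipped at this minute). Total = 35964 + 8992 + 624 = 45580.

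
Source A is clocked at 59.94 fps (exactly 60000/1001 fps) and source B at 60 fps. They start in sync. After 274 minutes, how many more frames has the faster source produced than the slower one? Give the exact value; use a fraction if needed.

986400/1001 frames

274 min = 16440 s.
A emits 60000/1001 × 16440 = 986400000/1001 frames; B emits 60 × 16440 = 986400.
Difference = 986400/1001 frames (≈ 985.4146); B is ahead of A.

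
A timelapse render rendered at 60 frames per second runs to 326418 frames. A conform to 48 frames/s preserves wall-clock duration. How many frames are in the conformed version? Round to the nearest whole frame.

261134 frames

Frames at target rate = 326418 × (48) / (60) = 1305672/5 ≈ 261134.400.
Nearest whole frame: 261134.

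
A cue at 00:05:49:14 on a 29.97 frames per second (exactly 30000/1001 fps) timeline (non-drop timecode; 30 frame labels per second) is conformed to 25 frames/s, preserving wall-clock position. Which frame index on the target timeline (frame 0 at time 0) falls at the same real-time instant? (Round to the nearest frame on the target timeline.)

Source frame index: (0×3600 + 5×60 + 49) × 30 + 14 = 10484.
Real time: 10484 / (30000/1001) = 2623621/7500 s.
Target frame: (2623621/7500) × (25) = 2623621/300 ≈ 8745.403 → 8745.

frame 8745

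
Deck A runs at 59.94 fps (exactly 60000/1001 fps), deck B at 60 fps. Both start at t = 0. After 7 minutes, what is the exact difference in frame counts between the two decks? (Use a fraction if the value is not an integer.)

3600/143 frames

7 min = 420 s.
A emits 60000/1001 × 420 = 3600000/143 frames; B emits 60 × 420 = 25200.
Difference = 3600/143 frames (≈ 25.1748); B is ahead of A.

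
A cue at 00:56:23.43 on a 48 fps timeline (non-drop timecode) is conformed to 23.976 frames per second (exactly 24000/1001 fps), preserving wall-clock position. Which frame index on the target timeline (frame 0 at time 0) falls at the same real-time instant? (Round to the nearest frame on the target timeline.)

frame 81132

Source frame index: (0×3600 + 56×60 + 23) × 48 + 43 = 162427.
Real time: 162427 / (48) = 162427/48 s.
Target frame: (162427/48) × (24000/1001) = 81213500/1001 ≈ 81132.368 → 81132.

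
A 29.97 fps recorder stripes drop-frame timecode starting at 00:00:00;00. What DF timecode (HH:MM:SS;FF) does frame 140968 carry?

Ten DF minutes hold 17982 frames, so frame 140968 lies in block 7 (frames 125874–143855) with 15094 frames into that block.
The block's first minute is 1800 frames and the rest 1798 each; 15094 frames reaches minute 8, so 7 × 18 + 8 × 2 = 142 labels have been skipped so far.
Adding those back, label number 140968 + 142 = 141110 at 30 labels/s is 4703 s + 20 f = 1 h 18 min 23 s frame 20, i.e. 01:18:23;20.

01:18:23;20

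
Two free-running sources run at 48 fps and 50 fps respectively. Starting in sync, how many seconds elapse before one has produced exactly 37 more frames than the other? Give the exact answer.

The gap grows by |50 − 48| = 2 frames per second.
Time for a 37-frame gap: 37 ÷ (2) = 18.5 s.

18.5 seconds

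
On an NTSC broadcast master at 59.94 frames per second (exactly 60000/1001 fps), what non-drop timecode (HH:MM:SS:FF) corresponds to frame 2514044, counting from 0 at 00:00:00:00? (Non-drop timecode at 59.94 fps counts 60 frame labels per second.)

2514044 ÷ 60 = 41900 full seconds, remainder 44 frames.
41900 s = 11 h 38 min 20 s.
Timecode: 11:38:20:44.

11:38:20:44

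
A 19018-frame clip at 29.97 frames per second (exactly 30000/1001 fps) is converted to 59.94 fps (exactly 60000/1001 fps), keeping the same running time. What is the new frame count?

38036 frames

Target frames = source frames × (target rate / source rate) = 19018 × (60000/1001)/(30000/1001) = 19018 × 2 = 38036.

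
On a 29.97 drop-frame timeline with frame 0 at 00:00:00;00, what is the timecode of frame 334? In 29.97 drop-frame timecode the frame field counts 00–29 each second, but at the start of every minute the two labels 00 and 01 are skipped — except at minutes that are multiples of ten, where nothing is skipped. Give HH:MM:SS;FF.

Each 10-minute DF block holds 10 × 60 × 30 − 9 × 2 = 17982 frames. 334 ÷ 17982 → 0 full blocks, remainder 334.
Within the partial block the first minute is 1800 frames and each further minute 1798, so 0 further minute boundaries passed. Total skipped labels = 18 × 0 + 2 × 0 = 0.
Non-drop label index = 334 + 0 = 334; at 30 labels/s that is 00:00:11:04, i.e. DF 00:00:11;04.

00:00:11;04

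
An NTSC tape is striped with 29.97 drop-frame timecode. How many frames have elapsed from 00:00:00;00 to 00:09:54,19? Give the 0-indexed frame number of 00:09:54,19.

As if non-drop at 30 labels/s: (0 × 3600 + 9 × 60 + 54) × 30 + 19 = 17839.
Minute boundaries passed: 9; those not divisible by 10: 9 − 0 = 9; dropped labels = 2 × 9 = 18.
Actual frame index = 17839 − 18 = 17821.

17821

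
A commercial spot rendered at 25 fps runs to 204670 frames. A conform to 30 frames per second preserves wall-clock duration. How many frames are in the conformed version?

Target frames = source frames × (target rate / source rate) = 204670 × (30)/(25) = 204670 × 6/5 = 245604.

245604 frames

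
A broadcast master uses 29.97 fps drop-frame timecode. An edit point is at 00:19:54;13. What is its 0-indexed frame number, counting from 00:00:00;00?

35797

Complete 10-minute blocks: 1, each 17982 frames → 17982.
Remaining 9 whole minutes in the current block: 1800 + 8 × 1798 = 16184 frames.
Within the current minute: 54 × 30 + 13 − 2 = 1631 (labels ;00/;01 skipped at this minute). Total = 17982 + 16184 + 1631 = 35797.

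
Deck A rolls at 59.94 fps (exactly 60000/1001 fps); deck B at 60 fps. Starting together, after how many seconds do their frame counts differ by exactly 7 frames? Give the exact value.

The gap grows by |60 − 60000/1001| = 60/1001 frames per second.
Time for a 7-frame gap: 7 ÷ (60/1001) = 7007/60 s.

7007/60 seconds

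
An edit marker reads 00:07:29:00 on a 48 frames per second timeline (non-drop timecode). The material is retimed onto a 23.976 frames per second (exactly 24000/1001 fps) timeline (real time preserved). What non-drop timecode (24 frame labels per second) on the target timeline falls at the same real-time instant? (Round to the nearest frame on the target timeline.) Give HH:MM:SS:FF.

00:07:28:13

Source frame index: (0×3600 + 7×60 + 29) × 48 + 0 = 21552.
Real time: 21552 / (48) = 449 s.
Target frame: (449) × (24000/1001) = 10776000/1001 ≈ 10765.235 → 10765.
At 24 labels/s: frame 10765 → 00:07:28:13.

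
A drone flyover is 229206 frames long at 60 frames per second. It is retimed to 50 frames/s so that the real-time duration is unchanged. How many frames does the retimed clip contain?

191005 frames

Target frames = source frames × (target rate / source rate) = 229206 × (50)/(60) = 229206 × 5/6 = 191005.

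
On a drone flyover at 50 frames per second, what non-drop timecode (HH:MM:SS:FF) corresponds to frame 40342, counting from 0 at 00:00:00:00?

40342 ÷ 50 = 806 full seconds, remainder 42 frames.
806 s = 0 h 13 min 26 s.
Timecode: 00:13:26:42.

00:13:26:42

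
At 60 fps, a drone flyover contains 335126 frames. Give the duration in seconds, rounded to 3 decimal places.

Running time = 335126 × 1/60 = 167563/30 s ≈ 5585.433 s.

5585.433 seconds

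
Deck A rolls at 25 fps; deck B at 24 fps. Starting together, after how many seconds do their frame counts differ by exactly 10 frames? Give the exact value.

The gap grows by |24 − 25| = 1 frame per second.
Time for a 10-frame gap: 10 ÷ (1) = 10 s.

10 seconds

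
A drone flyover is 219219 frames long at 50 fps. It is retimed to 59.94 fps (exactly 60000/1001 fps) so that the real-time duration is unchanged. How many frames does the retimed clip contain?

Target frames = source frames × (target rate / source rate) = 219219 × (60000/1001)/(50) = 219219 × 1200/1001 = 262800.

262800 frames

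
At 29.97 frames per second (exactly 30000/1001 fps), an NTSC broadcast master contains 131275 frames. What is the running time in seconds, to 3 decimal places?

Running time = 131275 × 1001/30000 = 5256251/1200 s ≈ 4380.209 s.

4380.209 seconds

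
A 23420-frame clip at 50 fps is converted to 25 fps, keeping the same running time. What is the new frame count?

Target frames = source frames × (target rate / source rate) = 23420 × (25)/(50) = 23420 × 1/2 = 11710.

11710 frames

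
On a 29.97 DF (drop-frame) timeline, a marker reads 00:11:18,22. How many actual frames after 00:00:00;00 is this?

20342

As if non-drop at 30 labels/s: (0 × 3600 + 11 × 60 + 18) × 30 + 22 = 20362.
Minute boundaries passed: 11; those not divisible by 10: 11 − 1 = 10; dropped labels = 2 × 10 = 20.
Actual frame index = 20362 − 20 = 20342.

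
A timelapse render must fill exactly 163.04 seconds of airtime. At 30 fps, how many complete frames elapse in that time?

Frames = 163.04 × 30 = 24456/5 ≈ 4891.2000.
Complete frames: 4891.

4891 frames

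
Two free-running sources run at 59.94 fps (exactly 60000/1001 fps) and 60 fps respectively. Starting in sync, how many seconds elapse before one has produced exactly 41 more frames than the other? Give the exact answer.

The gap grows by |60 − 60000/1001| = 60/1001 frames per second.
Time for a 41-frame gap: 41 ÷ (60/1001) = 41041/60 s.

41041/60 seconds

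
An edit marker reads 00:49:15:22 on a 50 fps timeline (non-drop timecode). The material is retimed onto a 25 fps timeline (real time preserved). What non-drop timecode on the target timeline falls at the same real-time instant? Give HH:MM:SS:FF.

00:49:15:11

Source frame index: (0×3600 + 49×60 + 15) × 50 + 22 = 147772.
Real time: 147772 / (50) = 73886/25 s.
Target frame: (73886/25) × (25) = 73886.
At 25 labels/s: frame 73886 → 00:49:15:11.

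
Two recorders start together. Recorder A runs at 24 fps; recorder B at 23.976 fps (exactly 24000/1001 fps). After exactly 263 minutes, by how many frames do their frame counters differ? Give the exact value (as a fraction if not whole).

378720/1001 frames

263 min = 15780 s.
A emits 24 × 15780 = 378720 frames; B emits 24000/1001 × 15780 = 378720000/1001.
Difference = 378720/1001 frames (≈ 378.3417); B is behind A.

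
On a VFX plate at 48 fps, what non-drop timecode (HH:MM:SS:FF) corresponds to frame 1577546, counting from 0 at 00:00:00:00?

09:07:45:26

1577546 ÷ 48 = 32865 full seconds, remainder 26 frames.
32865 s = 9 h 7 min 45 s.
Timecode: 09:07:45:26.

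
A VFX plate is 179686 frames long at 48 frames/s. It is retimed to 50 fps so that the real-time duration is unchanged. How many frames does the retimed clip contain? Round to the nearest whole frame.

187173 frames

Frames at target rate = 179686 × (50) / (48) = 2246075/12 ≈ 187172.917.
Nearest whole frame: 187173.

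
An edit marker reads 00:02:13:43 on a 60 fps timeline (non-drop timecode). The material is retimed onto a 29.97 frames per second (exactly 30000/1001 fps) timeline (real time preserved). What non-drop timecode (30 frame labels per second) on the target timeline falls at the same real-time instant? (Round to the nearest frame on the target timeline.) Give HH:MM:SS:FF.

Source frame index: (0×3600 + 2×60 + 13) × 60 + 43 = 8023.
Real time: 8023 / (60) = 8023/60 s.
Target frame: (8023/60) × (30000/1001) = 4011500/1001 ≈ 4007.493 → 4007.
At 30 labels/s: frame 4007 → 00:02:13:17.

00:02:13:17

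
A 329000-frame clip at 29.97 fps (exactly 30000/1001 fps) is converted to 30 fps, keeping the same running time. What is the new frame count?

Target frames = source frames × (target rate / source rate) = 329000 × (30)/(30000/1001) = 329000 × 1001/1000 = 329329.

329329 frames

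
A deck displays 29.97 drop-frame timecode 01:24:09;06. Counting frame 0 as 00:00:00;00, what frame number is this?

151324

Complete 10-minute blocks: 8, each 17982 frames → 143856.
Remaining 4 whole minutes in the current block: 1800 + 3 × 1798 = 7194 frames.
Within the current minute: 9 × 30 + 6 − 2 = 274 (labels ;00/;01 skipped at this minute). Total = 143856 + 7194 + 274 = 151324.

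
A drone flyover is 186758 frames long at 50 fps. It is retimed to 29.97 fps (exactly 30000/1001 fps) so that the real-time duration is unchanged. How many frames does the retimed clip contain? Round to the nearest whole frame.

Frames at target rate = 186758 × (30000/1001) / (50) = 783600/7 ≈ 111942.857.
Nearest whole frame: 111943.

111943 frames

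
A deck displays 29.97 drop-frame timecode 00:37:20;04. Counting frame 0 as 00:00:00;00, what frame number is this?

67136

As if non-drop at 30 labels/s: (0 × 3600 + 37 × 60 + 20) × 30 + 4 = 67204.
Minute boundaries passed: 37; those not divisible by 10: 37 − 3 = 34; dropped labels = 2 × 34 = 68.
Actual frame index = 67204 − 68 = 67136.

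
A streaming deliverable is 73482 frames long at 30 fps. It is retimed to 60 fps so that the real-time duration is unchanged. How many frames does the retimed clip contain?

Target frames = source frames × (target rate / source rate) = 73482 × (60)/(30) = 73482 × 2 = 146964.

146964 frames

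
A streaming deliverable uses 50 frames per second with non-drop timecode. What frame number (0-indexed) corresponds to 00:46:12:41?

138641

Total seconds to the label: (0 × 3600 + 46 × 60 + 12) = 2772.
Frame index = 2772 × 50 + 41 = 138641.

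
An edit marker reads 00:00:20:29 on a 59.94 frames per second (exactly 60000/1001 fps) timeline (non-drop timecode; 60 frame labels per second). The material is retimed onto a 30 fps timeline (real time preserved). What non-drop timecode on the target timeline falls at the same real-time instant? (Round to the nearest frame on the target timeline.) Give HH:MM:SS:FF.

Source frame index: (0×3600 + 0×60 + 20) × 60 + 29 = 1229.
Real time: 1229 / (60000/1001) = 1230229/60000 s.
Target frame: (1230229/60000) × (30) = 1230229/2000 ≈ 615.115 → 615.
At 30 labels/s: frame 615 → 00:00:20:15.

00:00:20:15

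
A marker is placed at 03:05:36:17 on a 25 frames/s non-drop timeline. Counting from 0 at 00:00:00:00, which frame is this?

Total seconds to the label: (3 × 3600 + 5 × 60 + 36) = 11136.
Frame index = 11136 × 25 + 17 = 278417.

278417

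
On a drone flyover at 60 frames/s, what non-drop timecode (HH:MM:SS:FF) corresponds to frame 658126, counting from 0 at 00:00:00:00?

658126 ÷ 60 = 10968 full seconds, remainder 46 frames.
10968 s = 3 h 2 min 48 s.
Timecode: 03:02:48:46.

03:02:48:46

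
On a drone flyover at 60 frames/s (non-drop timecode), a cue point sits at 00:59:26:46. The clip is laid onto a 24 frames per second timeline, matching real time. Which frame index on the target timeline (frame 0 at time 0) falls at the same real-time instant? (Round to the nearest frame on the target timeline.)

frame 85602

Source frame index: (0×3600 + 59×60 + 26) × 60 + 46 = 214006.
Real time: 214006 / (60) = 107003/30 s.
Target frame: (107003/30) × (24) = 428012/5 ≈ 85602.400 → 85602.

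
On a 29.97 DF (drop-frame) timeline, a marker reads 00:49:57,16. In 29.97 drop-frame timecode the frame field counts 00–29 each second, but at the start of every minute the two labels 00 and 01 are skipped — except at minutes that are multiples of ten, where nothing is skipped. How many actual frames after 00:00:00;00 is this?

Complete 10-minute blocks: 4, each 17982 frames → 71928.
Remaining 9 whole minutes in the current block: 1800 + 8 × 1798 = 16184 frames.
Within the current minute: 57 × 30 + 16 − 2 = 1724 (labels ;00/;01 skipped at this minute). Total = 71928 + 16184 + 1724 = 89836.

89836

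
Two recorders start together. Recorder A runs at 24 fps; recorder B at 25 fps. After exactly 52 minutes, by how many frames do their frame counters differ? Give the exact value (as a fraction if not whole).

3120 frames

52 min = 3120 s.
A emits 24 × 3120 = 74880 frames; B emits 25 × 3120 = 78000.
Difference = 3120 frames; B is ahead of A.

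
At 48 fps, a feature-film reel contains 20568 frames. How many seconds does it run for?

Running time = 20568 / (48) = 428.5 s.

428.5 seconds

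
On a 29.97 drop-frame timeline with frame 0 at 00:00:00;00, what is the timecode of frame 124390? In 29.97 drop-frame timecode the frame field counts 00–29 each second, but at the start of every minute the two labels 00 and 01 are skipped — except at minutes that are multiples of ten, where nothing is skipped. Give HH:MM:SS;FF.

Ten DF minutes hold 17982 frames, so frame 124390 lies in block 6 (frames 107892–125873) with 16498 frames into that block.
The block's first minute is 1800 frames and the rest 1798 each; 16498 frames reaches minute 9, so 6 × 18 + 9 × 2 = 126 labels have been skipped so far.
Adding those back, label number 124390 + 126 = 124516 at 30 labels/s is 4150 s + 16 f = 1 h 9 min 10 s frame 16, i.e. 01:09:10;16.

01:09:10;16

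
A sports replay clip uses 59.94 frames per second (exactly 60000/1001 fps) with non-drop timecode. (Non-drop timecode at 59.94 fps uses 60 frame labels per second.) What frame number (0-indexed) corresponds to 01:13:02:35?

Total seconds to the label: (1 × 3600 + 13 × 60 + 2) = 4382.
Frame index = 4382 × 60 + 35 = 262955.

262955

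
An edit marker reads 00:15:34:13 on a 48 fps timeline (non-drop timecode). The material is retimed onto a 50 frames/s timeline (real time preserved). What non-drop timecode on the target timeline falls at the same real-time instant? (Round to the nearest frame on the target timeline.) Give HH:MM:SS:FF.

00:15:34:14

Source frame index: (0×3600 + 15×60 + 34) × 48 + 13 = 44845.
Real time: 44845 / (48) = 44845/48 s.
Target frame: (44845/48) × (50) = 1121125/24 ≈ 46713.542 → 46714.
At 50 labels/s: frame 46714 → 00:15:34:14.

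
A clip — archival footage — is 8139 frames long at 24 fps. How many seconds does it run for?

339.125 seconds

Running time = 8139 / (24) = 339.125 s.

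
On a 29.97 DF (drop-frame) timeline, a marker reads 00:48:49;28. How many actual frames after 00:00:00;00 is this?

87810

Complete 10-minute blocks: 4, each 17982 frames → 71928.
Remaining 8 whole minutes in the current block: 1800 + 7 × 1798 = 14386 frames.
Within the current minute: 49 × 30 + 28 − 2 = 1496 (labels ;00/;01 skipped at this minute). Total = 71928 + 14386 + 1496 = 87810.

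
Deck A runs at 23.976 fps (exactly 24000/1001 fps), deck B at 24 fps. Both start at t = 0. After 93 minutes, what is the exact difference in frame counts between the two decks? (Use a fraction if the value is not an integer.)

133920/1001 frames

93 min = 5580 s.
A emits 24000/1001 × 5580 = 133920000/1001 frames; B emits 24 × 5580 = 133920.
Difference = 133920/1001 frames (≈ 133.7862); B is ahead of A.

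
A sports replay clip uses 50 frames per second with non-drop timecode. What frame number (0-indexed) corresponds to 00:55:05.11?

frame 165261

Total seconds to the label: (0 × 3600 + 55 × 60 + 5) = 3305.
Frame index = 3305 × 50 + 11 = 165261.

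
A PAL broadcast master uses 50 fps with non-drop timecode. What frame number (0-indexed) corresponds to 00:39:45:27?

119277

Total seconds to the label: (0 × 3600 + 39 × 60 + 45) = 2385.
Frame index = 2385 × 50 + 27 = 119277.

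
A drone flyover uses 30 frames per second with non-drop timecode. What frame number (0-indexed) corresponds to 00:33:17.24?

Total seconds to the label: (0 × 3600 + 33 × 60 + 17) = 1997.
Frame index = 1997 × 30 + 24 = 59934.

59934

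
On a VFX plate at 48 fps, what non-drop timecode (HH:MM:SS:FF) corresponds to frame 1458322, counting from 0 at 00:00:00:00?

1458322 ÷ 48 = 30381 full seconds, remainder 34 frames.
30381 s = 8 h 26 min 21 s.
Timecode: 08:26:21:34.

08:26:21:34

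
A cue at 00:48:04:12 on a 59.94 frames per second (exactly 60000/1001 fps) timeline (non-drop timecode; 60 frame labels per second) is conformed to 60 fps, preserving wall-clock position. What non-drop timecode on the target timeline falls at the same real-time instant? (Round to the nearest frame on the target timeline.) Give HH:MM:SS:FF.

Source frame index: (0×3600 + 48×60 + 4) × 60 + 12 = 173052.
Real time: 173052 / (60000/1001) = 14435421/5000 s.
Target frame: (14435421/5000) × (60) = 43306263/250 ≈ 173225.052 → 173225.
At 60 labels/s: frame 173225 → 00:48:07:05.

00:48:07:05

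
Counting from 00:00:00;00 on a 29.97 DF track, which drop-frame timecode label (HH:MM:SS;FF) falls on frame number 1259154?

Each 10-minute DF block holds 10 × 60 × 30 − 9 × 2 = 17982 frames. 1259154 ÷ 17982 → 70 full blocks, remainder 414.
Within the partial block the first minute is 1800 frames and each further minute 1798, so 0 further minute boundaries passed. Total skipped labels = 18 × 70 + 2 × 0 = 1260.
Non-drop label index = 1259154 + 1260 = 1260414; at 30 labels/s that is 11:40:13:24, i.e. DF 11:40:13;24.

11:40:13;24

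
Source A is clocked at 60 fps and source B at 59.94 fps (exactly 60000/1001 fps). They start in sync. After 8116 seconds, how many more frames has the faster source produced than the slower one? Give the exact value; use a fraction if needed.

486960/1001 frames

A emits 60 × 8116 = 486960 frames; B emits 60000/1001 × 8116 = 486960000/1001.
Difference = 486960/1001 frames (≈ 486.4735); B is behind A.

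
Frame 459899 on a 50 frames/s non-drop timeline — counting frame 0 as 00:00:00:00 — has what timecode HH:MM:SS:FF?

02:33:17:49

459899 ÷ 50 = 9197 full seconds, remainder 49 frames.
9197 s = 2 h 33 min 17 s.
Timecode: 02:33:17:49.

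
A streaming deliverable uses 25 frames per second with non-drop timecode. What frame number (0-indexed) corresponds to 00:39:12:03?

Total seconds to the label: (0 × 3600 + 39 × 60 + 12) = 2352.
Frame index = 2352 × 25 + 3 = 58803.

frame 58803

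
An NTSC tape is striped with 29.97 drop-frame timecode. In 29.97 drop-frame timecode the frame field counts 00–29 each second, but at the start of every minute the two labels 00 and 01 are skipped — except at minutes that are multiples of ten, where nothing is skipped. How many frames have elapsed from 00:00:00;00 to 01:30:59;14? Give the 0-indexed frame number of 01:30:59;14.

163622

Complete 10-minute blocks: 9, each 17982 frames → 161838.
Remaining 0 whole minutes in the current block: 0 frames.
Within the current minute: 59 × 30 + 14 = 1784. Total = 161838 + 0 + 1784 = 163622.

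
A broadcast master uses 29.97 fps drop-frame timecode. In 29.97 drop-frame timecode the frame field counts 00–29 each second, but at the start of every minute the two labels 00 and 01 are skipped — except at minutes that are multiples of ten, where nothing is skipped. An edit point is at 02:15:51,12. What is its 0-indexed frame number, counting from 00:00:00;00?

244298

Complete 10-minute blocks: 13, each 17982 frames → 233766.
Remaining 5 whole minutes in the current block: 1800 + 4 × 1798 = 8992 frames.
Within the current minute: 51 × 30 + 12 − 2 = 1540 (labels ;00/;01 skipped at this minute). Total = 233766 + 8992 + 1540 = 244298.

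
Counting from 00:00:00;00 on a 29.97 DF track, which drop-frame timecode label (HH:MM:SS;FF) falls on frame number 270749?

02:30:33;29

Each 10-minute DF block holds 10 × 60 × 30 − 9 × 2 = 17982 frames. 270749 ÷ 17982 → 15 full blocks, remainder 1019.
Within the partial block the first minute is 1800 frames and each further minute 1798, so 0 further minute boundaries passed. Total skipped labels = 18 × 15 + 2 × 0 = 270.
Non-drop label index = 270749 + 270 = 271019; at 30 labels/s that is 02:30:33:29, i.e. DF 02:30:33;29.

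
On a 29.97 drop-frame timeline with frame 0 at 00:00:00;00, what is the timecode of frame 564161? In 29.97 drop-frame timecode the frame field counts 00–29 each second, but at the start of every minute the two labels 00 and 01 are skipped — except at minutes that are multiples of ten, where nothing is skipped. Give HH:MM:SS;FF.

05:13:44;05

Each 10-minute DF block holds 10 × 60 × 30 − 9 × 2 = 17982 frames. 564161 ÷ 17982 → 31 full blocks, remainder 6719.
Within the partial block the first minute is 1800 frames and each further minute 1798, so 3 further minute boundaries passed. Total skipped labels = 18 × 31 + 2 × 3 = 564.
Non-drop label index = 564161 + 564 = 564725; at 30 labels/s that is 05:13:44:05, i.e. DF 05:13:44;05.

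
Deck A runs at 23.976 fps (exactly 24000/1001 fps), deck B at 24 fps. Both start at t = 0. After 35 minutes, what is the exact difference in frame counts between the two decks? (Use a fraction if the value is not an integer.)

7200/143 frames

35 min = 2100 s.
A emits 24000/1001 × 2100 = 7200000/143 frames; B emits 24 × 2100 = 50400.
Difference = 7200/143 frames (≈ 50.3497); B is ahead of A.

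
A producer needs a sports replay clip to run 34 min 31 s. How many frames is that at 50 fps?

103550 frames

34 min 31 s = 2071 s.
Frames = 2071 × 50 = 103550.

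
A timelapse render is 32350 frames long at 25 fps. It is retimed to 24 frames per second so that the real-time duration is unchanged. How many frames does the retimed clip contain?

Target frames = source frames × (target rate / source rate) = 32350 × (24)/(25) = 32350 × 24/25 = 31056.

31056 frames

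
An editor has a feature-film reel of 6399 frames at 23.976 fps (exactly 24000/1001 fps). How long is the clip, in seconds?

Running time = 6399 / (24000/1001) = 266.891625 s.

266.891625 seconds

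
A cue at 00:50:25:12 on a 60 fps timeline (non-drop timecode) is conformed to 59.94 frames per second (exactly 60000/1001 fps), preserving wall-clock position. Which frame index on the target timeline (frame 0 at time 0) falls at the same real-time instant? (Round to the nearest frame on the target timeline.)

Source frame index: (0×3600 + 50×60 + 25) × 60 + 12 = 181512.
Real time: 181512 / (60) = 15126/5 s.
Target frame: (15126/5) × (60000/1001) = 181512000/1001 ≈ 181330.669 → 181331.

frame 181331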